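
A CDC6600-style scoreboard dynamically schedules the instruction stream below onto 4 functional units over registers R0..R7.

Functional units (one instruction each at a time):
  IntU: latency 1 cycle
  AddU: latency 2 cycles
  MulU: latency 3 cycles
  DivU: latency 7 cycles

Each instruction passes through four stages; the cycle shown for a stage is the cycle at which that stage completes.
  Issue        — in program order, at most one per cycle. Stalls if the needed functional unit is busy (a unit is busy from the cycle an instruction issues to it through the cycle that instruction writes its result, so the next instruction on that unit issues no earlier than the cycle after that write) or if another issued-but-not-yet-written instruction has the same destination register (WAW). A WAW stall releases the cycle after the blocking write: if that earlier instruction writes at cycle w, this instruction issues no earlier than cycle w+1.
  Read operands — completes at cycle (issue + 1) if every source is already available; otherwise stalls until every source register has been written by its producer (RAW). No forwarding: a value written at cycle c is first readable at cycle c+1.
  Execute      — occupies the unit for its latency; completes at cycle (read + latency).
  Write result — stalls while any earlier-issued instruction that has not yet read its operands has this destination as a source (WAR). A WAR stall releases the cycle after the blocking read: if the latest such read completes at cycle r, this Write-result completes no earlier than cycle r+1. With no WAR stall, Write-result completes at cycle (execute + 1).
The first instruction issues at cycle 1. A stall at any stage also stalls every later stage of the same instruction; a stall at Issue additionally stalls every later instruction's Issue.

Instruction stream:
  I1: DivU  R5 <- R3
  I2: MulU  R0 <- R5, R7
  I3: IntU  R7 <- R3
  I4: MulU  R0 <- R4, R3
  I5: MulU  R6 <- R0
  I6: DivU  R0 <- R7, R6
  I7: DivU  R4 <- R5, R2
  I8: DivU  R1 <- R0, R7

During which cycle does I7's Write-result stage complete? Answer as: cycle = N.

I1: IS=1 RO=2 EX=9 WR=10
I2: IS=2 RO=11 EX=14 WR=15  [RAW R5: wait I1 write@10]
I3: IS=3 RO=4 EX=5 WR=12  [WAR R7: wait I2 read@11]
I4: IS=16 RO=17 EX=20 WR=21  [struct: MulU busy until I2 writes@15]
I5: IS=22 RO=23 EX=26 WR=27  [struct: MulU busy until I4 writes@21]
I6: IS=23 RO=28 EX=35 WR=36  [RAW R6: wait I5 write@27]
I7: IS=37 RO=38 EX=45 WR=46  [struct: DivU busy until I6 writes@36]
I8: IS=47 RO=48 EX=55 WR=56  [struct: DivU busy until I7 writes@46]

cycle = 46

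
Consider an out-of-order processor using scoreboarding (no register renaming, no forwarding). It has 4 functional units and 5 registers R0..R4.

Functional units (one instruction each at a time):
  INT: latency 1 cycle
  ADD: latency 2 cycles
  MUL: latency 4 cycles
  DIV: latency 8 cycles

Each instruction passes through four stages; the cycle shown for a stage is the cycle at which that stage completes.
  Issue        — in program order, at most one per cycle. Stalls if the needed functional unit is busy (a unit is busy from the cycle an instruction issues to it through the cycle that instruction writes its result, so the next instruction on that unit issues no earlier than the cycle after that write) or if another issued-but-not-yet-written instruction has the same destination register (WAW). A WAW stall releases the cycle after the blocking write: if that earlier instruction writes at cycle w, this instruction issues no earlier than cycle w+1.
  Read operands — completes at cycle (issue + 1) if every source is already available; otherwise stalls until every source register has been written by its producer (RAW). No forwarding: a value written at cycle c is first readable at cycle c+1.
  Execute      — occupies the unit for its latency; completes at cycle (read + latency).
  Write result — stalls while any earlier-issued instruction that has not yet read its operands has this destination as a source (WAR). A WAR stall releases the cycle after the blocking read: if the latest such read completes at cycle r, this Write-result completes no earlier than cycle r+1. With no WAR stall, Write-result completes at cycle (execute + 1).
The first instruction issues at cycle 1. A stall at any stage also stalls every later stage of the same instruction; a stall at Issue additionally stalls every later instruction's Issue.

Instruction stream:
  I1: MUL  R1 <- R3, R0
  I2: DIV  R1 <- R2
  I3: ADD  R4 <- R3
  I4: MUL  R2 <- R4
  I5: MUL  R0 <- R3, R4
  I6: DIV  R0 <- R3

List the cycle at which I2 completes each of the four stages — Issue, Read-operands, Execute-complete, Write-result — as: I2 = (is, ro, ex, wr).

t=1  I1 issues→MUL
t=2  I1 reads
t=6  I1 exec-done
t=7  I1 writes R1
t=8  I2 issues→DIV
t=9  I2 reads, I3 issues→ADD
t=10  I3 reads, I4 issues→MUL
t=12  I3 exec-done
t=13  I3 writes R4
t=14  I4 reads
t=17  I2 exec-done
t=18  I2 writes R1, I4 exec-done
t=19  I4 writes R2
t=20  I5 issues→MUL
t=21  I5 reads
t=25  I5 exec-done
t=26  I5 writes R0
t=27  I6 issues→DIV
t=28  I6 reads
t=36  I6 exec-done
t=37  I6 writes R0

I2 = (8, 9, 17, 18)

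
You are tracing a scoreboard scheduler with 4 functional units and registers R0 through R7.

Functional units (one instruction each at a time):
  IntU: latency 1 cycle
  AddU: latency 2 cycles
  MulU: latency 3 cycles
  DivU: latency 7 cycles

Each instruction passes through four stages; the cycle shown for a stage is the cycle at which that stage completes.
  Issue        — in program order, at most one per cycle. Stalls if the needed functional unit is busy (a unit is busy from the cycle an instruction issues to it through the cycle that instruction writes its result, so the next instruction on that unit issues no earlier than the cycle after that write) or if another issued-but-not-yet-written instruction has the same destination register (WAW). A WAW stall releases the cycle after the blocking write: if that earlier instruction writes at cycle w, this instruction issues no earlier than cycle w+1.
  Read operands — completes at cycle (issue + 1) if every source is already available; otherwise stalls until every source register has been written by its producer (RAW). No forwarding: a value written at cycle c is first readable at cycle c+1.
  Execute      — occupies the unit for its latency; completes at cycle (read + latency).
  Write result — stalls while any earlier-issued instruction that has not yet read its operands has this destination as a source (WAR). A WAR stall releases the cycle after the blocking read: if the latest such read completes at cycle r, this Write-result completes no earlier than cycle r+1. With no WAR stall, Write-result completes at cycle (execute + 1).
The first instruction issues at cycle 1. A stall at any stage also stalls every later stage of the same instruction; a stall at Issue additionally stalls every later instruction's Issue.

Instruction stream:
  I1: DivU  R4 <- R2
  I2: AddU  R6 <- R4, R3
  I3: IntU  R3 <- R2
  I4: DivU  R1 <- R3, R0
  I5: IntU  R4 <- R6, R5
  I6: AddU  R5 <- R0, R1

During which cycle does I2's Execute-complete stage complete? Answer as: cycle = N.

cycle = 13

c1: I1→DivU
c2: I1 RO · I2→AddU
c3: I3→IntU
c4: I3 RO
c5: I3 EX
c9: I1 EX
c10: I1 WR R4
c11: I2 RO · I4→DivU
c12: I3 WR R3
c13: I2 EX · I4 RO · I5→IntU
c14: I2 WR R6
c15: I5 RO · I6→AddU
c16: I5 EX
c17: I5 WR R4
c20: I4 EX
c21: I4 WR R1
c22: I6 RO
c24: I6 EX
c25: I6 WR R5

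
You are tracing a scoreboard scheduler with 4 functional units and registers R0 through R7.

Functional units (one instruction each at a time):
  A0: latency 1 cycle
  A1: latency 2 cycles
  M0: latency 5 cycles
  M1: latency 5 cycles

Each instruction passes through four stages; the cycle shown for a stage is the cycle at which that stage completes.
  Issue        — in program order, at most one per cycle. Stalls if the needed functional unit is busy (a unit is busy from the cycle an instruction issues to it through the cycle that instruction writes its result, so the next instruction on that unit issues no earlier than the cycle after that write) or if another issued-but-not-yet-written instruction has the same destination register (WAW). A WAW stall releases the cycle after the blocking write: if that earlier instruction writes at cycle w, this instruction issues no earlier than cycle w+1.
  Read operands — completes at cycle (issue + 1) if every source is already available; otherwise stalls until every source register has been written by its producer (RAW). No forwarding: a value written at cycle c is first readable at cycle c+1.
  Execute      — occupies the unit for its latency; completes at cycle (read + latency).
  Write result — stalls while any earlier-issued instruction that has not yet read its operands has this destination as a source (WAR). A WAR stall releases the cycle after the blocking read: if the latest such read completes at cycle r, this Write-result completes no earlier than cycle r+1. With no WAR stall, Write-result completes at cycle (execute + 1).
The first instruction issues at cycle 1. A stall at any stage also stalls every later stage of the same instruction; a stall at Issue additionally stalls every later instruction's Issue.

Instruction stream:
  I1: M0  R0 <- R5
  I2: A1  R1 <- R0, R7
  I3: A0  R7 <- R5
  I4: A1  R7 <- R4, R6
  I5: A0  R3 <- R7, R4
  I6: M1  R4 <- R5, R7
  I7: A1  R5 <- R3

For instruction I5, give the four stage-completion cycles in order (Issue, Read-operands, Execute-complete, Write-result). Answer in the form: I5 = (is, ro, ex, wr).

cycle 1: I1→M0
cycle 2: I1 RO | I2→A1
cycle 3: I3→A0
cycle 4: I3 RO
cycle 5: I3 EX
cycle 7: I1 EX
cycle 8: I1 WR R0
cycle 9: I2 RO
cycle 10: I3 WR R7
cycle 11: I2 EX
cycle 12: I2 WR R1
cycle 13: I4→A1
cycle 14: I4 RO | I5→A0
cycle 15: I6→M1
cycle 16: I4 EX
cycle 17: I4 WR R7
cycle 18: I5 RO | I6 RO | I7→A1
cycle 19: I5 EX
cycle 20: I5 WR R3
cycle 21: I7 RO
cycle 23: I6 EX | I7 EX
cycle 24: I6 WR R4 | I7 WR R5

I5 = (14, 18, 19, 20)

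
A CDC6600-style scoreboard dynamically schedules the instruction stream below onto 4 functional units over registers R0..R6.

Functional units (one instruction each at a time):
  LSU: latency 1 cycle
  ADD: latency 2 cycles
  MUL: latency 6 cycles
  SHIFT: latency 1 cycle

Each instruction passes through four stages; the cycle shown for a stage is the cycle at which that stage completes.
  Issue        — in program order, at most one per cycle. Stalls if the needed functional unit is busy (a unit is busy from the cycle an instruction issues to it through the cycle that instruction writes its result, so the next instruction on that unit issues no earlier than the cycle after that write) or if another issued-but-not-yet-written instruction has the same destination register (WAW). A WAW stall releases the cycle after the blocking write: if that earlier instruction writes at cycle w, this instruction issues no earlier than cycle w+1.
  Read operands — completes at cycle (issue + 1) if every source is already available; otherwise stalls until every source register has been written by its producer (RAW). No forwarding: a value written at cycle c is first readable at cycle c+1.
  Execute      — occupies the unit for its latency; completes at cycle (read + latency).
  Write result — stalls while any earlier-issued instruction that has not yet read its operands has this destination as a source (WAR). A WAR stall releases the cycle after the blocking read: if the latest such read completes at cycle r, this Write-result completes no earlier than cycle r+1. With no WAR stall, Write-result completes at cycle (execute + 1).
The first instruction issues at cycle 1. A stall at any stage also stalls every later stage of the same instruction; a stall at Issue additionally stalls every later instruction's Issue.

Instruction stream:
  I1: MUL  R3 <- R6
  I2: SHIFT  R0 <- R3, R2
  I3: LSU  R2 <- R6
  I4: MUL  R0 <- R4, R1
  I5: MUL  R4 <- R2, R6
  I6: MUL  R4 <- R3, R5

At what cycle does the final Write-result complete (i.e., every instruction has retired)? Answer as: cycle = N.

1) issue 1, read 2, done 8, write 9
2) issue 2, read 10, done 11, write 12  <RAW R3: wait I1 write@9>
3) issue 3, read 4, done 5, write 11  <WAR R2: wait I2 read@10>
4) issue 13, read 14, done 20, write 21  <WAW R0: wait I2 write@12>
5) issue 22, read 23, done 29, write 30  <struct: MUL busy until I4 writes@21>
6) issue 31, read 32, done 38, write 39  <struct: MUL busy until I5 writes@30>

cycle = 39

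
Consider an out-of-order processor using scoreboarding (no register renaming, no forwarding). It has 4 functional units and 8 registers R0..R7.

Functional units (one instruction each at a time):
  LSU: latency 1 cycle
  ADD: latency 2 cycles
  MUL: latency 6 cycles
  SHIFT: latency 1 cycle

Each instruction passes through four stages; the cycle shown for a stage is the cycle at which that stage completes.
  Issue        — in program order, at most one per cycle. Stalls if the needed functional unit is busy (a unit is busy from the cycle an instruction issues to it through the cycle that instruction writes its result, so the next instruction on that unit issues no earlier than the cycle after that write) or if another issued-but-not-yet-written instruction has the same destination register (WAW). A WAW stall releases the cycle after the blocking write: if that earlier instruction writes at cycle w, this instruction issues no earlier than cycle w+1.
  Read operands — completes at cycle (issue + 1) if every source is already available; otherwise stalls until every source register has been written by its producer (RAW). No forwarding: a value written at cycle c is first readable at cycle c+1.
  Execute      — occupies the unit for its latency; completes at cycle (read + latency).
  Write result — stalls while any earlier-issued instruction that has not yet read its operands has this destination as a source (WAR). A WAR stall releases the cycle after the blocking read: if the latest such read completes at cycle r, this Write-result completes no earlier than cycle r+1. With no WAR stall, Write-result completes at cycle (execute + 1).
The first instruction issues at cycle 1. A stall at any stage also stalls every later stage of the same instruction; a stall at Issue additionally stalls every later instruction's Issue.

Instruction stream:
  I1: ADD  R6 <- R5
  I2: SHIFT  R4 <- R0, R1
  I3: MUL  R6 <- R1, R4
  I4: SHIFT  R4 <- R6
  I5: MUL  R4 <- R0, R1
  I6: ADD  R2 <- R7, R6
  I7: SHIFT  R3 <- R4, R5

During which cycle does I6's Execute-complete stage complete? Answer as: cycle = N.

I1: IS=1 RO=2 EX=4 WR=5
I2: IS=2 RO=3 EX=4 WR=5
I3: IS=6 RO=7 EX=13 WR=14  [WAW R6: wait I1 write@5]
I4: IS=7 RO=15 EX=16 WR=17  [RAW R6: wait I3 write@14]
I5: IS=18 RO=19 EX=25 WR=26  [WAW R4: wait I4 write@17]
I6: IS=19 RO=20 EX=22 WR=23
I7: IS=20 RO=27 EX=28 WR=29  [RAW R4: wait I5 write@26]

cycle = 22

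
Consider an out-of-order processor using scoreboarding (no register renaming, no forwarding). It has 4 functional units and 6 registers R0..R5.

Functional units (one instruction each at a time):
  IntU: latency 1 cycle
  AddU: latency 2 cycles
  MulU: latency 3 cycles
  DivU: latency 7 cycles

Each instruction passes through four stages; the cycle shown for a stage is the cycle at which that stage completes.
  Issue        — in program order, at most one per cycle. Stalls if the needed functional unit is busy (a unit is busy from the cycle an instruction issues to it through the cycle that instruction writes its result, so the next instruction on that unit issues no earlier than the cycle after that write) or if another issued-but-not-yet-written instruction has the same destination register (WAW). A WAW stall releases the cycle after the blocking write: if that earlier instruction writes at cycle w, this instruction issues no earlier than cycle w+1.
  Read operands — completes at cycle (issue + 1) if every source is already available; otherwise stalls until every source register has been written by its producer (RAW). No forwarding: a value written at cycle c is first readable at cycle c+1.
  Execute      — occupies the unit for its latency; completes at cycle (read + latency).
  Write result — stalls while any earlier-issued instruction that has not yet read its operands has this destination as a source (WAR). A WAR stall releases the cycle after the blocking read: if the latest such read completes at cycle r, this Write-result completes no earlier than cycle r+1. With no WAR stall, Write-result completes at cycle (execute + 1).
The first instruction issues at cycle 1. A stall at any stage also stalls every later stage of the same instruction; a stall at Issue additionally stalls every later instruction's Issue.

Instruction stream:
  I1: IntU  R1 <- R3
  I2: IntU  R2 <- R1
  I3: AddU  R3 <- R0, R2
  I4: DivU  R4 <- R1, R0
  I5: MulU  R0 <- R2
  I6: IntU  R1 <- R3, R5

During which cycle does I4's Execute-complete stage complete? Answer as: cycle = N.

cycle = 15

1) issue 1, read 2, done 3, write 4
2) issue 5, read 6, done 7, write 8  <struct: IntU busy until I1 writes@4>
3) issue 6, read 9, done 11, write 12  <RAW R2: wait I2 write@8>
4) issue 7, read 8, done 15, write 16
5) issue 8, read 9, done 12, write 13
6) issue 9, read 13, done 14, write 15  <RAW R3: wait I3 write@12>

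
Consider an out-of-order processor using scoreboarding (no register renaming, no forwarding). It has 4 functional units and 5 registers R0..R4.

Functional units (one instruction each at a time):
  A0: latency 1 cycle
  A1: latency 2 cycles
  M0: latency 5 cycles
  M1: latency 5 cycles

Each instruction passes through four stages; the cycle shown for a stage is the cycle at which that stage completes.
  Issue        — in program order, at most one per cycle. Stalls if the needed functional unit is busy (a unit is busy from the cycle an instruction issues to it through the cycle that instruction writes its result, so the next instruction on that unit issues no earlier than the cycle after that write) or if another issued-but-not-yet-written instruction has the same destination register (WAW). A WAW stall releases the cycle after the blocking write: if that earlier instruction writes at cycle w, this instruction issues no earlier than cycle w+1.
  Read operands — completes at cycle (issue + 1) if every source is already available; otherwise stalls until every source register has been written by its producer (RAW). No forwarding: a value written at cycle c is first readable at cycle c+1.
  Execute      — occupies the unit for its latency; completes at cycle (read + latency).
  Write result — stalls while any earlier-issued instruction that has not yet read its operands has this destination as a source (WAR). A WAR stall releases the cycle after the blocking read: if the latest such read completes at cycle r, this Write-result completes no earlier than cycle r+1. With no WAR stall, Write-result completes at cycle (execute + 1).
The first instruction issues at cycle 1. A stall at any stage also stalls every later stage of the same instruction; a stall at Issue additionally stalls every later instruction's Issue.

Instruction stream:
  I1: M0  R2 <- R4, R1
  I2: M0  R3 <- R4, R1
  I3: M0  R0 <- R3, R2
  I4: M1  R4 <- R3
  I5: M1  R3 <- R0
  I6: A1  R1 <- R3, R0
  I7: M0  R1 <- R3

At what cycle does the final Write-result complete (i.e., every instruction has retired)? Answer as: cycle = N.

c1: issue I1 (M0)
c2: I1 read-ops
c7: I1 finished on M0
c8: I1→R2
c9: issue I2 (M0)
c10: I2 read-ops
c15: I2 finished on M0
c16: I2→R3
c17: issue I3 (M0)
c18: I3 read-ops, issue I4 (M1)
c19: I4 read-ops
c23: I3 finished on M0
c24: I3→R0, I4 finished on M1
c25: I4→R4
c26: issue I5 (M1)
c27: I5 read-ops, issue I6 (A1)
c32: I5 finished on M1
c33: I5→R3
c34: I6 read-ops
c36: I6 finished on A1
c37: I6→R1
c38: issue I7 (M0)
c39: I7 read-ops
c44: I7 finished on M0
c45: I7→R1

cycle = 45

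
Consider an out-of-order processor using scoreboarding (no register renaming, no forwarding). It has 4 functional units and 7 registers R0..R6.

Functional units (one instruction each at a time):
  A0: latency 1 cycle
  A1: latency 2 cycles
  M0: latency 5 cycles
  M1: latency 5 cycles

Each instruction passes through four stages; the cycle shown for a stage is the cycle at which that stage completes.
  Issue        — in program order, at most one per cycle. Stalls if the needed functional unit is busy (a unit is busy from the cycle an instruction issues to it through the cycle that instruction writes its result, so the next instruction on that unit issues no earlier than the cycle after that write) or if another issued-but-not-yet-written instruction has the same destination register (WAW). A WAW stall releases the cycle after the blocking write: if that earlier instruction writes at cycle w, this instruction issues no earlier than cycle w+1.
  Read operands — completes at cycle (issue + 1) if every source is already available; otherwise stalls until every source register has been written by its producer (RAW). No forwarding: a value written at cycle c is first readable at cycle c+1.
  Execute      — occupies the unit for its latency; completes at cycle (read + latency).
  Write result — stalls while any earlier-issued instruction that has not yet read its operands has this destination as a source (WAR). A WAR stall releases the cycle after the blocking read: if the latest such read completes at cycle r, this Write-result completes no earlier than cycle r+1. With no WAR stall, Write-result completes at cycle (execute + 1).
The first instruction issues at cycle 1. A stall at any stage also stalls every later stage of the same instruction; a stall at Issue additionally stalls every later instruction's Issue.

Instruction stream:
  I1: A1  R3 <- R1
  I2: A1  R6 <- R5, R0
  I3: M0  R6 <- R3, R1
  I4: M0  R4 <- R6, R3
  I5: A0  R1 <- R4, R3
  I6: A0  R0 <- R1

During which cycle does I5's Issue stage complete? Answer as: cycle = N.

1) issue 1, read 2, done 4, write 5
2) issue 6, read 7, done 9, write 10  <struct: A1 busy until I1 writes@5>
3) issue 11, read 12, done 17, write 18  <WAW R6: wait I2 write@10>
4) issue 19, read 20, done 25, write 26  <struct: M0 busy until I3 writes@18>
5) issue 20, read 27, done 28, write 29  <RAW R4: wait I4 write@26>
6) issue 30, read 31, done 32, write 33  <struct: A0 busy until I5 writes@29>

cycle = 20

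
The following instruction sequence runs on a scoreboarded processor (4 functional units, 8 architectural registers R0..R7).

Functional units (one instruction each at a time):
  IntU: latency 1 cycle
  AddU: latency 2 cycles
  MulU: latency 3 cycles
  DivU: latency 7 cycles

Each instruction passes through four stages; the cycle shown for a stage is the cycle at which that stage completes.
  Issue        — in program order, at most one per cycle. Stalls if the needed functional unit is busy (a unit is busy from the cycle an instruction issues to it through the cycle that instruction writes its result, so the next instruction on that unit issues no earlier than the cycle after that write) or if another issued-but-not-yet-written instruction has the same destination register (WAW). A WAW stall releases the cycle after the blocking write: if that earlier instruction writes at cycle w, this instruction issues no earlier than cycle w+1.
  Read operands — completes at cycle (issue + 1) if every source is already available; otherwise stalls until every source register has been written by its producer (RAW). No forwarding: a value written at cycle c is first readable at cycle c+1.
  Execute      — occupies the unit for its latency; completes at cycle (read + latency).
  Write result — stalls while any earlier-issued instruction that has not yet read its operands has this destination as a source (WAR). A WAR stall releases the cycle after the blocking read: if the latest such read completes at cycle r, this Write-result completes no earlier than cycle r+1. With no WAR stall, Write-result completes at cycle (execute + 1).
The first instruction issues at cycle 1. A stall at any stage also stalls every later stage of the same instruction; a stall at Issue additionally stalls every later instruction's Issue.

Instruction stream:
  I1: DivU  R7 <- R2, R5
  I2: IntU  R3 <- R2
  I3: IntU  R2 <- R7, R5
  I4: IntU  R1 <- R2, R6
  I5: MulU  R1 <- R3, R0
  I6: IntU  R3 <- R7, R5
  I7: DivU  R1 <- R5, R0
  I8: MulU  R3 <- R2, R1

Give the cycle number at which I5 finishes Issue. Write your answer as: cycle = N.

[1] I1 dispatched to DivU
[2] I1 operands ready, I2 dispatched to IntU
[3] I2 operands ready
[4] I2 complete
[5] R3←I2
[6] I3 dispatched to IntU
[9] I1 complete
[10] R7←I1
[11] I3 operands ready
[12] I3 complete
[13] R2←I3
[14] I4 dispatched to IntU
[15] I4 operands ready
[16] I4 complete
[17] R1←I4
[18] I5 dispatched to MulU
[19] I5 operands ready, I6 dispatched to IntU
[20] I6 operands ready
[21] I6 complete
[22] I5 complete, R3←I6
[23] R1←I5
[24] I7 dispatched to DivU
[25] I7 operands ready, I8 dispatched to MulU
[32] I7 complete
[33] R1←I7
[34] I8 operands ready
[37] I8 complete
[38] R3←I8

cycle = 18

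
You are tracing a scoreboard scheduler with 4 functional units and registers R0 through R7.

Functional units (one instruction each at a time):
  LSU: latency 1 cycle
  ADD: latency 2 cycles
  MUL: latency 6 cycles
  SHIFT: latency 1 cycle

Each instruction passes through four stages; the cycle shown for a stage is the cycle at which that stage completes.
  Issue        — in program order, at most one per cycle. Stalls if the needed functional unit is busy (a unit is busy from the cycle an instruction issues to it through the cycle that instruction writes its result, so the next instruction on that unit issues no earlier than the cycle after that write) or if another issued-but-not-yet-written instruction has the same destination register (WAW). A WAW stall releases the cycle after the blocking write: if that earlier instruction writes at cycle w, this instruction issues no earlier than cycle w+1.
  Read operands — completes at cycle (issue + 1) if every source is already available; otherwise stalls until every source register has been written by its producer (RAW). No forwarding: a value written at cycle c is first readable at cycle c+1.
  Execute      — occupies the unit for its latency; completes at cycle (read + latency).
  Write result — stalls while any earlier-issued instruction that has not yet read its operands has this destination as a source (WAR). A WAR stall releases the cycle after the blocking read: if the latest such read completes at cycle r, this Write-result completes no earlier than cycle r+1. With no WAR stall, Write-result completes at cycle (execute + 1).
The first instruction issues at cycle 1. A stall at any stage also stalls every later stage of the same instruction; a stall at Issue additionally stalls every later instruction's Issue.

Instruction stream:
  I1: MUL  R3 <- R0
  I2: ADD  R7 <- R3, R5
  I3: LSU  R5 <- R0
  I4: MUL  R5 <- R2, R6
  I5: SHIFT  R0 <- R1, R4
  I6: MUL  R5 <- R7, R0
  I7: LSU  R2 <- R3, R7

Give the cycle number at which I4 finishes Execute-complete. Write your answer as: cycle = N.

cycle = 19

[I1] 1/2/8/9
[I2] 2/10/12/13  (RAW R3: wait I1 write@9)
[I3] 3/4/5/11  (WAR R5: wait I2 read@10)
[I4] 12/13/19/20  (WAW R5: wait I3 write@11)
[I5] 13/14/15/16
[I6] 21/22/28/29  (struct: MUL busy until I4 writes@20)
[I7] 22/23/24/25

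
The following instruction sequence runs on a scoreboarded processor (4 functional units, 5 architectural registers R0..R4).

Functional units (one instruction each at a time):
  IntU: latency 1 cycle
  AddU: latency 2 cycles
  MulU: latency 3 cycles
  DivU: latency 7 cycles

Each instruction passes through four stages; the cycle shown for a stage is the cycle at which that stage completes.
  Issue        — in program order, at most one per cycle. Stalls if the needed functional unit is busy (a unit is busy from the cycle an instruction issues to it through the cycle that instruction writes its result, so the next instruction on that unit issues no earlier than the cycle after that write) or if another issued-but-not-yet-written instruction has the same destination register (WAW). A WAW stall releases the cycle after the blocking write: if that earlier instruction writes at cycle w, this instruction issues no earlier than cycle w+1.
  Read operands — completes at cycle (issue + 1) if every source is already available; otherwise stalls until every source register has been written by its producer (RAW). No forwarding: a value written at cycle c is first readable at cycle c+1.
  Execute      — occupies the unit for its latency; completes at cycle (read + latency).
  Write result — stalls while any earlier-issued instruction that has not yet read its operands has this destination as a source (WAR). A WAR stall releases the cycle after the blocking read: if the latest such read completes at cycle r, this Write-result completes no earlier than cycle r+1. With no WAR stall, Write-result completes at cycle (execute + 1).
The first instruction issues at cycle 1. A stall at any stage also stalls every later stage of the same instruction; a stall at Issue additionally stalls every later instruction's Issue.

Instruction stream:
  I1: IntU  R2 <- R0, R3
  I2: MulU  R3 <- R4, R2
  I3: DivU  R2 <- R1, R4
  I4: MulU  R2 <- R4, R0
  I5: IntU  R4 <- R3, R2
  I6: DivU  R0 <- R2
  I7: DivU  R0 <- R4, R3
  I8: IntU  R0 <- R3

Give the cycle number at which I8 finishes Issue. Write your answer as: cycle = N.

cycle = 40

cycle 1: I1 issues→IntU
cycle 2: I1 reads | I2 issues→MulU
cycle 3: I1 exec-done
cycle 4: I1 writes R2
cycle 5: I2 reads | I3 issues→DivU
cycle 6: I3 reads
cycle 8: I2 exec-done
cycle 9: I2 writes R3
cycle 13: I3 exec-done
cycle 14: I3 writes R2
cycle 15: I4 issues→MulU
cycle 16: I4 reads | I5 issues→IntU
cycle 17: I6 issues→DivU
cycle 19: I4 exec-done
cycle 20: I4 writes R2
cycle 21: I5 reads | I6 reads
cycle 22: I5 exec-done
cycle 23: I5 writes R4
cycle 28: I6 exec-done
cycle 29: I6 writes R0
cycle 30: I7 issues→DivU
cycle 31: I7 reads
cycle 38: I7 exec-done
cycle 39: I7 writes R0
cycle 40: I8 issues→IntU
cycle 41: I8 reads
cycle 42: I8 exec-done
cycle 43: I8 writes R0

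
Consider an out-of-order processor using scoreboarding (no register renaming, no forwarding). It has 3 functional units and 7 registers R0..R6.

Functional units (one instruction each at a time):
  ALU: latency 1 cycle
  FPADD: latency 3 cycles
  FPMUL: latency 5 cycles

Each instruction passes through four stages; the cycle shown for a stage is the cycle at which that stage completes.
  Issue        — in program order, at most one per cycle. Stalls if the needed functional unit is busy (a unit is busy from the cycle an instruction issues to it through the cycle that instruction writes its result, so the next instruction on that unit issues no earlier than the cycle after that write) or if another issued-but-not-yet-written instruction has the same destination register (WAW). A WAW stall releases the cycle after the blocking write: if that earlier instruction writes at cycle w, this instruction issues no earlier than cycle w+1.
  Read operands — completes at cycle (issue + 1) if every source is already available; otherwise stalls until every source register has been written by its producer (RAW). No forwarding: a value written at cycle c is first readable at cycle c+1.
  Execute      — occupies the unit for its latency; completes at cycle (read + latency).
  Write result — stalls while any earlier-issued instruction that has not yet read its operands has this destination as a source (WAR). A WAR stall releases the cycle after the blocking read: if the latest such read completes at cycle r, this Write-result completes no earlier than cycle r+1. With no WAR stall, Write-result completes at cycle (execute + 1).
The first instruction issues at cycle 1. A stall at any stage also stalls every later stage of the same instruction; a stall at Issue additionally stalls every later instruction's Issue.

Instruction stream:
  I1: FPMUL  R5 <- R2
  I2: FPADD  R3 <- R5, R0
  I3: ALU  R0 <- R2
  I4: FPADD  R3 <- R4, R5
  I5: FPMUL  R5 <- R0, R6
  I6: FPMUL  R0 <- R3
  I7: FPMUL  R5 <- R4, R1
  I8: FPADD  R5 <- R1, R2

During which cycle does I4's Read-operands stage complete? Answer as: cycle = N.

cycle = 15

c1: I1 issues→FPMUL
c2: I1 reads · I2 issues→FPADD
c3: I3 issues→ALU
c4: I3 reads
c5: I3 exec-done
c7: I1 exec-done
c8: I1 writes R5
c9: I2 reads
c10: I3 writes R0
c12: I2 exec-done
c13: I2 writes R3
c14: I4 issues→FPADD
c15: I4 reads · I5 issues→FPMUL
c16: I5 reads
c18: I4 exec-done
c19: I4 writes R3
c21: I5 exec-done
c22: I5 writes R5
c23: I6 issues→FPMUL
c24: I6 reads
c29: I6 exec-done
c30: I6 writes R0
c31: I7 issues→FPMUL
c32: I7 reads
c37: I7 exec-done
c38: I7 writes R5
c39: I8 issues→FPADD
c40: I8 reads
c43: I8 exec-done
c44: I8 writes R5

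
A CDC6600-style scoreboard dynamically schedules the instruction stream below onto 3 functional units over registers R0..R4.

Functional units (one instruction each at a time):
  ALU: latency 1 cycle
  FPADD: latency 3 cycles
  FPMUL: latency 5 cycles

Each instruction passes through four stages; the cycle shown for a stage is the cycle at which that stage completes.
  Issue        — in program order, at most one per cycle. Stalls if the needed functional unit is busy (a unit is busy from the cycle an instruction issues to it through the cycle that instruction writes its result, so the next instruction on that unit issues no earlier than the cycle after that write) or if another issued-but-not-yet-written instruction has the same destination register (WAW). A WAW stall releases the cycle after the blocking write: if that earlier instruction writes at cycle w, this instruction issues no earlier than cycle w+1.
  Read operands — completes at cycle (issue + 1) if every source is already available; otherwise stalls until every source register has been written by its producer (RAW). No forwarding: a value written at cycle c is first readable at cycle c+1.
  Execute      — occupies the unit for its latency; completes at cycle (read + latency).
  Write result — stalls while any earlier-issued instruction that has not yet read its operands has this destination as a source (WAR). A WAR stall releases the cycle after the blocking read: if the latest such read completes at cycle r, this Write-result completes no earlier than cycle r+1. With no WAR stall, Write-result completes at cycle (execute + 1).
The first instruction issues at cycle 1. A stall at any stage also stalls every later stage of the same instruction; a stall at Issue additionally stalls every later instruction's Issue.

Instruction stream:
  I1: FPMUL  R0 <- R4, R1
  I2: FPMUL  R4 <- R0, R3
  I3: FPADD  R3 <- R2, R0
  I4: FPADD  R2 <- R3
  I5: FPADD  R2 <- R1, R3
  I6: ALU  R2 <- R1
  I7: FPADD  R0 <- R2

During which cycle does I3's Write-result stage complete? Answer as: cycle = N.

cycle = 15

[I1] 1/2/7/8
[I2] 9/10/15/16  (struct: FPMUL busy until I1 writes@8)
[I3] 10/11/14/15
[I4] 16/17/20/21  (struct: FPADD busy until I3 writes@15)
[I5] 22/23/26/27  (struct: FPADD busy until I4 writes@21)
[I6] 28/29/30/31  (WAW R2: wait I5 write@27)
[I7] 29/32/35/36  (RAW R2: wait I6 write@31)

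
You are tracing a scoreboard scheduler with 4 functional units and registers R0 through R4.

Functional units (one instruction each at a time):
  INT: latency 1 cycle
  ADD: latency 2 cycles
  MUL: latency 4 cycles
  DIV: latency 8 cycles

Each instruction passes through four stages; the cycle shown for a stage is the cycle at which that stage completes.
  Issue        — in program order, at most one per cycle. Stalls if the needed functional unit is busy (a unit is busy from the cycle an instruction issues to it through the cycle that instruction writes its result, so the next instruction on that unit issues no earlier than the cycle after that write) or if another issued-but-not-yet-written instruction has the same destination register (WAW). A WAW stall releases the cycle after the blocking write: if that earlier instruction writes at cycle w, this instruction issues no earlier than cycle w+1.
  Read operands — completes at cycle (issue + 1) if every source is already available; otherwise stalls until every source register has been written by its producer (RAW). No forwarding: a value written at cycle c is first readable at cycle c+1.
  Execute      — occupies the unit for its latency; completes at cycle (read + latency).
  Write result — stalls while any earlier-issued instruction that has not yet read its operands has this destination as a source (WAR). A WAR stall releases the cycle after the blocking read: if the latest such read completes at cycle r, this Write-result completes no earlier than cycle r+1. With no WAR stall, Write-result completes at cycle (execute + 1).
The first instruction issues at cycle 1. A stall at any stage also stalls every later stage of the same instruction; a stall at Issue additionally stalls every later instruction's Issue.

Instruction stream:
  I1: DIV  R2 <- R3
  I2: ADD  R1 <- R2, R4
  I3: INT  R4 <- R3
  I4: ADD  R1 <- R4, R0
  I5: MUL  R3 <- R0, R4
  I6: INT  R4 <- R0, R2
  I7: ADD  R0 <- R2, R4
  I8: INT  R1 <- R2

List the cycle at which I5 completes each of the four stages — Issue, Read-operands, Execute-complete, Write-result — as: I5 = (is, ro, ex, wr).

cycle 1: I1→DIV
cycle 2: I1 RO · I2→ADD
cycle 3: I3→INT
cycle 4: I3 RO
cycle 5: I3 EX
cycle 10: I1 EX
cycle 11: I1 WR R2
cycle 12: I2 RO
cycle 13: I3 WR R4
cycle 14: I2 EX
cycle 15: I2 WR R1
cycle 16: I4→ADD
cycle 17: I4 RO · I5→MUL
cycle 18: I5 RO · I6→INT
cycle 19: I4 EX · I6 RO
cycle 20: I4 WR R1 · I6 EX
cycle 21: I6 WR R4 · I7→ADD
cycle 22: I5 EX · I7 RO · I8→INT
cycle 23: I5 WR R3 · I8 RO
cycle 24: I7 EX · I8 EX
cycle 25: I7 WR R0 · I8 WR R1

I5 = (17, 18, 22, 23)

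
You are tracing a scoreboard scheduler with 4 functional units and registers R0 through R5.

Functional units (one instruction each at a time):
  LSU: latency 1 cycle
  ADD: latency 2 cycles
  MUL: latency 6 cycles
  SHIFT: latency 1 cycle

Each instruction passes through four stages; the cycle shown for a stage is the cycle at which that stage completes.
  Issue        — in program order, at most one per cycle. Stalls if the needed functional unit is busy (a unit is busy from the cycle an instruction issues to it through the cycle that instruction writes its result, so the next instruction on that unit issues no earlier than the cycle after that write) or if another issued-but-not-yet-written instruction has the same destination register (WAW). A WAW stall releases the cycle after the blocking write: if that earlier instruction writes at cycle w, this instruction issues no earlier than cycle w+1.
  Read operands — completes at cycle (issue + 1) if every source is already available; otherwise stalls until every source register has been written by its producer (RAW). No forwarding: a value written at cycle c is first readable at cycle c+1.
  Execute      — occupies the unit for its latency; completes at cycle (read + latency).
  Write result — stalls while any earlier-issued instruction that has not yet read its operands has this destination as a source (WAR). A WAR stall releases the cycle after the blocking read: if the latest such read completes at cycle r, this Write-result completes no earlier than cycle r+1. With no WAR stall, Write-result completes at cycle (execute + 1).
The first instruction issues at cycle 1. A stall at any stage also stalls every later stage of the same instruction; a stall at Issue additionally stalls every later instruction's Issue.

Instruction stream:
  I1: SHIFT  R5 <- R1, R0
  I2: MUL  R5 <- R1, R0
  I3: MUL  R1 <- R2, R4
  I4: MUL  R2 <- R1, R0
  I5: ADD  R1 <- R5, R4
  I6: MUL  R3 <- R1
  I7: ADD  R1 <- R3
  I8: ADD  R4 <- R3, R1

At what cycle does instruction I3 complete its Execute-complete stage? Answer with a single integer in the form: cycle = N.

c1: I1 issues→SHIFT
c2: I1 reads
c3: I1 exec-done
c4: I1 writes R5
c5: I2 issues→MUL
c6: I2 reads
c12: I2 exec-done
c13: I2 writes R5
c14: I3 issues→MUL
c15: I3 reads
c21: I3 exec-done
c22: I3 writes R1
c23: I4 issues→MUL
c24: I4 reads, I5 issues→ADD
c25: I5 reads
c27: I5 exec-done
c28: I5 writes R1
c30: I4 exec-done
c31: I4 writes R2
c32: I6 issues→MUL
c33: I6 reads, I7 issues→ADD
c39: I6 exec-done
c40: I6 writes R3
c41: I7 reads
c43: I7 exec-done
c44: I7 writes R1
c45: I8 issues→ADD
c46: I8 reads
c48: I8 exec-done
c49: I8 writes R4

cycle = 21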